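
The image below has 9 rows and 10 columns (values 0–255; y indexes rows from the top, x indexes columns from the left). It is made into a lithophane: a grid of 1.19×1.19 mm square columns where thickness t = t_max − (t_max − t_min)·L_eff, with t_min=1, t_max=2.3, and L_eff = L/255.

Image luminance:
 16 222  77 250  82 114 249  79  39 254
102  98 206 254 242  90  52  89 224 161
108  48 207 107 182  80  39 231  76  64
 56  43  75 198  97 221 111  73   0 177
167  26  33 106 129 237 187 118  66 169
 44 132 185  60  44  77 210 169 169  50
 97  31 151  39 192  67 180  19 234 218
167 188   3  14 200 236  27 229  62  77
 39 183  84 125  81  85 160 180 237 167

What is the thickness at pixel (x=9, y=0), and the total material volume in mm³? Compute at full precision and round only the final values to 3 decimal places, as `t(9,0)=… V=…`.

t(9,0)=1.005 V=211.966

span = t_max - t_min = 2.3 - 1 = 1.300
L(9,0) = 254, L_eff = 254/255 = 0.996078
t(9,0) = 2.3 - 1.300·0.996078 = 1.005
Σt over all 9·10 pixels = 381691/2550 ≈ 149.6827451
V = pitch²·Σt = 1.19²·381691/2550 = 211.966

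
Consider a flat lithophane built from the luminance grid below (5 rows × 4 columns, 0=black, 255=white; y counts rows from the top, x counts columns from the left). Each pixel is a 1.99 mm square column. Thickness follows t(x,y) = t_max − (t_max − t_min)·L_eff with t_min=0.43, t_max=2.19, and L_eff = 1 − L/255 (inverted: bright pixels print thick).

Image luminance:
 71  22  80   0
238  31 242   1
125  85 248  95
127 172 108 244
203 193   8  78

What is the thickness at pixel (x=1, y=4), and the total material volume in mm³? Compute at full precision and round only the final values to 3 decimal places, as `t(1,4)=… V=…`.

span = t_max - t_min = 2.19 - 0.43 = 1.760
L(1,4) = 193, L_eff = 1 - 193/255 = 0.243137 (inverted)
t(1,4) = 2.19 - 1.760·0.243137 = 1.762
Σt over all 5·4 pixels = 159149/6375 ≈ 24.9645490
V = pitch²·Σt = 1.99²·159149/6375 = 98.862

t(1,4)=1.762 V=98.862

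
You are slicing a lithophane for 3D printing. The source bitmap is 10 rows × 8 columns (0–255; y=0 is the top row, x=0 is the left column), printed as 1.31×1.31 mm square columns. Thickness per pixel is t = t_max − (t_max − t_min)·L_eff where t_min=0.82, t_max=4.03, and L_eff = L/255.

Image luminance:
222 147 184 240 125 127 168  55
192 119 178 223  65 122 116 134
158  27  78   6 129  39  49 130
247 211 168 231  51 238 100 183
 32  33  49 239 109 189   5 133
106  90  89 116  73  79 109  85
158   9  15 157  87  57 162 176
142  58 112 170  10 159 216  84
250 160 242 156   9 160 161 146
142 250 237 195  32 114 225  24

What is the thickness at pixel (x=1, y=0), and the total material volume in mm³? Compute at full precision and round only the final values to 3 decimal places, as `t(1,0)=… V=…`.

span = t_max - t_min = 4.03 - 0.82 = 3.210
L(1,0) = 147, L_eff = 147/255 = 0.576471
t(1,0) = 4.03 - 3.210·0.576471 = 2.180
Σt over all 10·8 pixels = 1641189/8500 ≈ 193.0810588
V = pitch²·Σt = 1.31²·1641189/8500 = 331.346

t(1,0)=2.180 V=331.346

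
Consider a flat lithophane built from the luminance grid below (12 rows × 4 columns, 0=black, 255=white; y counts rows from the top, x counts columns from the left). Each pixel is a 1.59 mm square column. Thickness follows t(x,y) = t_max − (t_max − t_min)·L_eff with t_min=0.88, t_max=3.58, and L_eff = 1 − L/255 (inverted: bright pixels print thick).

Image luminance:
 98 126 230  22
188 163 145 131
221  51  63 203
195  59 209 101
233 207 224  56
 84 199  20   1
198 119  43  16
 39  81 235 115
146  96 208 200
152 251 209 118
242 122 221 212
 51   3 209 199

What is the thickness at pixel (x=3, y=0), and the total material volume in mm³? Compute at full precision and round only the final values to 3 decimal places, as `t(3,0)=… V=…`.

t(3,0)=1.113 V=286.508

span = t_max - t_min = 3.58 - 0.88 = 2.700
L(3,0) = 22, L_eff = 1 - 22/255 = 0.913725 (inverted)
t(3,0) = 3.58 - 2.700·0.913725 = 1.113
Σt over all 12·4 pixels = 9633/85 ≈ 113.3294118
V = pitch²·Σt = 1.59²·9633/85 = 286.508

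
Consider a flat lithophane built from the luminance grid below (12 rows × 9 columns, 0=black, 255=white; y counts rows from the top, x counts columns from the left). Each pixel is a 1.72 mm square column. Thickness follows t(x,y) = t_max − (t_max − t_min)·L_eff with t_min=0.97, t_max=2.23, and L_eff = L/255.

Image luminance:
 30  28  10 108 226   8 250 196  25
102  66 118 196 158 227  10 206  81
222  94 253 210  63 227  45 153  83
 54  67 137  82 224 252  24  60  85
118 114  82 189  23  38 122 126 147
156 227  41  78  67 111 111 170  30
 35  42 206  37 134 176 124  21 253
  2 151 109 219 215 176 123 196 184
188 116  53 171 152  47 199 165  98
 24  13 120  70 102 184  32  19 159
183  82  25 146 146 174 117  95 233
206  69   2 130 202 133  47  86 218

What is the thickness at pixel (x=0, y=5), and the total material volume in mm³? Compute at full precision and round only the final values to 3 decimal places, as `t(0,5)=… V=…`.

t(0,5)=1.459 V=523.359

span = t_max - t_min = 2.23 - 0.97 = 1.260
L(0,5) = 156, L_eff = 156/255 = 0.611765
t(0,5) = 2.23 - 1.260·0.611765 = 1.459
Σt over all 12·9 pixels = 751851/4250 ≈ 176.9061176
V = pitch²·Σt = 1.72²·751851/4250 = 523.359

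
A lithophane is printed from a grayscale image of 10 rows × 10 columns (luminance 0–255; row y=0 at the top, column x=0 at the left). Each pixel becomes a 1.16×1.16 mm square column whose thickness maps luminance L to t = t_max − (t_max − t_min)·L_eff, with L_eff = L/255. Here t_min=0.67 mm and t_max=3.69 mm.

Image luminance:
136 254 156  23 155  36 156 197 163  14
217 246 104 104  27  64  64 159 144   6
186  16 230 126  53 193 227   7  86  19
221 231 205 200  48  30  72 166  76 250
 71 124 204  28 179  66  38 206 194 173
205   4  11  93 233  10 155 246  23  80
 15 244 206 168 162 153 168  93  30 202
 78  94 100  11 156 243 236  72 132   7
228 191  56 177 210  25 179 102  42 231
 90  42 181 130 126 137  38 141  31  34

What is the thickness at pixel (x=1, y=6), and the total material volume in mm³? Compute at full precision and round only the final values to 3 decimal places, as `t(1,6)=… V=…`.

t(1,6)=0.800 V=299.381

span = t_max - t_min = 3.69 - 0.67 = 3.020
L(1,6) = 244, L_eff = 244/255 = 0.956863
t(1,6) = 3.69 - 3.020·0.956863 = 0.800
Σt over all 10·10 pixels = 2836729/12750 ≈ 222.4885490
V = pitch²·Σt = 1.16²·2836729/12750 = 299.381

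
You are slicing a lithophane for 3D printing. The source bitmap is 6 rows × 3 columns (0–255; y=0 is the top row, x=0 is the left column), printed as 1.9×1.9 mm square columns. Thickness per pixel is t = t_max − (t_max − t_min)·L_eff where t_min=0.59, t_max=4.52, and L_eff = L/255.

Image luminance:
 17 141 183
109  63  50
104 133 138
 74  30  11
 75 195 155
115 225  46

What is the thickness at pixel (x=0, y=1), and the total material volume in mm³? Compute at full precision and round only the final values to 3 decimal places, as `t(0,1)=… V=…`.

t(0,1)=2.840 V=190.003

span = t_max - t_min = 4.52 - 0.59 = 3.930
L(0,1) = 109, L_eff = 109/255 = 0.427451
t(0,1) = 4.52 - 3.930·0.427451 = 2.840
Σt over all 6·3 pixels = 111844/2125 ≈ 52.6324706
V = pitch²·Σt = 1.9²·111844/2125 = 190.003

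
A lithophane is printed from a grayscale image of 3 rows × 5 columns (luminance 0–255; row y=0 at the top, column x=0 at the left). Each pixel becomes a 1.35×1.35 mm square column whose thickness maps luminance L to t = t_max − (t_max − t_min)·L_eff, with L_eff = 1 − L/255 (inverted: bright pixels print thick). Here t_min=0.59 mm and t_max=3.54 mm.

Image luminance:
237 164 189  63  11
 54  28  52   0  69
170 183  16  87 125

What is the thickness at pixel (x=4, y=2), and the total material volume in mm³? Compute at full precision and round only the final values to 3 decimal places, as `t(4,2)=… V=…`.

span = t_max - t_min = 3.54 - 0.59 = 2.950
L(4,2) = 125, L_eff = 1 - 125/255 = 0.509804 (inverted)
t(4,2) = 3.54 - 2.950·0.509804 = 2.036
Σt over all 3·5 pixels = 130567/5100 ≈ 25.6013725
V = pitch²·Σt = 1.35²·130567/5100 = 46.659

t(4,2)=2.036 V=46.659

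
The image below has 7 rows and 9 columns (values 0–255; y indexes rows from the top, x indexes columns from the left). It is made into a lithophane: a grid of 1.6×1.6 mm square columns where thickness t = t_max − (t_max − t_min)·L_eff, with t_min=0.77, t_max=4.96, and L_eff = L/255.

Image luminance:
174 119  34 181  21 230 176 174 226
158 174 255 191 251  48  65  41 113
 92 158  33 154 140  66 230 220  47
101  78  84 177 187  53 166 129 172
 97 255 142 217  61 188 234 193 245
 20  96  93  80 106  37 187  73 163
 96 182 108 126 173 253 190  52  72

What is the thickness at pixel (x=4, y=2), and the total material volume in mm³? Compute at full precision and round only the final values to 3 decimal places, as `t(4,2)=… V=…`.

t(4,2)=2.660 V=435.798

span = t_max - t_min = 4.96 - 0.77 = 4.190
L(4,2) = 140, L_eff = 140/255 = 0.549020
t(4,2) = 4.96 - 4.190·0.549020 = 2.660
Σt over all 7·9 pixels = 4340957/25500 ≈ 170.2336078
V = pitch²·Σt = 1.6²·4340957/25500 = 435.798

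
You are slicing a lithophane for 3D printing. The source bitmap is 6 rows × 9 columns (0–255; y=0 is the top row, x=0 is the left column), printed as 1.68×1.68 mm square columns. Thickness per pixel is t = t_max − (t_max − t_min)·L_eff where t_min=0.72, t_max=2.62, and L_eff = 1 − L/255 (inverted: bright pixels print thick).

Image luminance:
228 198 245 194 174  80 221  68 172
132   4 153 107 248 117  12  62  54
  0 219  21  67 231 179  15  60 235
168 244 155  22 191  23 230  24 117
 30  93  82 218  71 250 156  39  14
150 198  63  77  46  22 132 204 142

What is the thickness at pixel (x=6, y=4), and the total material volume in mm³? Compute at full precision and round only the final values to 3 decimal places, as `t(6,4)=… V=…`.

span = t_max - t_min = 2.62 - 0.72 = 1.900
L(6,4) = 156, L_eff = 1 - 156/255 = 0.388235 (inverted)
t(6,4) = 2.62 - 1.900·0.388235 = 1.882
Σt over all 6·9 pixels = 75209/850 ≈ 88.4811765
V = pitch²·Σt = 1.68²·75209/850 = 249.729

t(6,4)=1.882 V=249.729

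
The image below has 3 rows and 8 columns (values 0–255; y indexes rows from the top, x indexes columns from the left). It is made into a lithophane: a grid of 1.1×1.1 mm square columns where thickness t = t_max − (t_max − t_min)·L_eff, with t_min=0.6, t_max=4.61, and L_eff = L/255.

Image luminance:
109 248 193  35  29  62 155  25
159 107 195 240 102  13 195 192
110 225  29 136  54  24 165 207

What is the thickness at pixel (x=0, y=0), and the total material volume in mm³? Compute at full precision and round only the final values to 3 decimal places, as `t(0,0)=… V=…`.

t(0,0)=2.896 V=76.620

span = t_max - t_min = 4.61 - 0.6 = 4.010
L(0,0) = 109, L_eff = 109/255 = 0.427451
t(0,0) = 4.61 - 4.010·0.427451 = 2.896
Σt over all 3·8 pixels = 63.322
V = pitch²·Σt = 1.1²·63.322 = 76.620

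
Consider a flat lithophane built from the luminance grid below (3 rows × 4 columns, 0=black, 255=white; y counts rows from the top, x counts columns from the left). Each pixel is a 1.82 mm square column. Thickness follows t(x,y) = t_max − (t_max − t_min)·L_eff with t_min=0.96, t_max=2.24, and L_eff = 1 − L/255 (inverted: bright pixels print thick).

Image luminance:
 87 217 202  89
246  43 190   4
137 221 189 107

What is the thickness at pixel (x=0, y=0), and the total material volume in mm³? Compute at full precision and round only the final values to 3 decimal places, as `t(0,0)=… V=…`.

t(0,0)=1.397 V=66.957

span = t_max - t_min = 2.24 - 0.96 = 1.280
L(0,0) = 87, L_eff = 1 - 87/255 = 0.658824 (inverted)
t(0,0) = 2.24 - 1.280·0.658824 = 1.397
Σt over all 3·4 pixels = 128864/6375 ≈ 20.2139608
V = pitch²·Σt = 1.82²·128864/6375 = 66.957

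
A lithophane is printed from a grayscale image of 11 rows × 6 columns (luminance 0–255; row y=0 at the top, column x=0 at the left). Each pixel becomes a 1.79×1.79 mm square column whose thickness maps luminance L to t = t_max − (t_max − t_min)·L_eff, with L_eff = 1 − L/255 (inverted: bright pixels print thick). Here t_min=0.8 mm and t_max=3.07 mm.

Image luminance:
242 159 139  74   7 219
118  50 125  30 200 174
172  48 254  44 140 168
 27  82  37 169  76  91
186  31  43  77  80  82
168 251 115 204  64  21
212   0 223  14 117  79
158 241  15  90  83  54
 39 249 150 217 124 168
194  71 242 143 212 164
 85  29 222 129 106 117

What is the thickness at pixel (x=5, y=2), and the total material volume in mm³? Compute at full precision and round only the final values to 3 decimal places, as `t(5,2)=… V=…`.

t(5,2)=2.296 V=400.610

span = t_max - t_min = 3.07 - 0.8 = 2.270
L(5,2) = 168, L_eff = 1 - 168/255 = 0.341176 (inverted)
t(5,2) = 3.07 - 2.270·0.341176 = 2.296
Σt over all 11·6 pixels = 1594139/12750 ≈ 125.0305098
V = pitch²·Σt = 1.79²·1594139/12750 = 400.610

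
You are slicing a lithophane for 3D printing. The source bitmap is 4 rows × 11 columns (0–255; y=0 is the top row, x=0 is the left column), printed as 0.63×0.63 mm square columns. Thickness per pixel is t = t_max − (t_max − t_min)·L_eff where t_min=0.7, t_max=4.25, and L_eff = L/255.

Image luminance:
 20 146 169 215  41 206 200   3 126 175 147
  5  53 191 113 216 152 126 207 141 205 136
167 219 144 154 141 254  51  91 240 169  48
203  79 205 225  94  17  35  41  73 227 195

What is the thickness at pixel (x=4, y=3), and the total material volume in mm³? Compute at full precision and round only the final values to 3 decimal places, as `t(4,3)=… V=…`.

span = t_max - t_min = 4.25 - 0.7 = 3.550
L(4,3) = 94, L_eff = 94/255 = 0.368627
t(4,3) = 4.25 - 3.550·0.368627 = 2.941
Σt over all 4·11 pixels = 104617/1020 ≈ 102.5656863
V = pitch²·Σt = 0.63²·104617/1020 = 40.708

t(4,3)=2.941 V=40.708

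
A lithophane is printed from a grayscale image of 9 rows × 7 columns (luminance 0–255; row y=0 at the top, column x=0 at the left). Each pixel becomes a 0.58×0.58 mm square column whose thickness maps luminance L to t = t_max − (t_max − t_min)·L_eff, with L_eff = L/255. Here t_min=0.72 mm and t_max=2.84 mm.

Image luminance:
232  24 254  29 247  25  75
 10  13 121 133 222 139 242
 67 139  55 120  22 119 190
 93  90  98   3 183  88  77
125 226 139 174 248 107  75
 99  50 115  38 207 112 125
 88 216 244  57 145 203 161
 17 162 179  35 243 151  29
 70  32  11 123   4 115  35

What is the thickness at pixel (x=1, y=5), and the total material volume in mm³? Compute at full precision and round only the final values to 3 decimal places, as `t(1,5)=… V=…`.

t(1,5)=2.424 V=39.856

span = t_max - t_min = 2.84 - 0.72 = 2.120
L(1,5) = 50, L_eff = 50/255 = 0.196078
t(1,5) = 2.84 - 2.120·0.196078 = 2.424
Σt over all 9·7 pixels = 151061/1275 ≈ 118.4792157
V = pitch²·Σt = 0.58²·151061/1275 = 39.856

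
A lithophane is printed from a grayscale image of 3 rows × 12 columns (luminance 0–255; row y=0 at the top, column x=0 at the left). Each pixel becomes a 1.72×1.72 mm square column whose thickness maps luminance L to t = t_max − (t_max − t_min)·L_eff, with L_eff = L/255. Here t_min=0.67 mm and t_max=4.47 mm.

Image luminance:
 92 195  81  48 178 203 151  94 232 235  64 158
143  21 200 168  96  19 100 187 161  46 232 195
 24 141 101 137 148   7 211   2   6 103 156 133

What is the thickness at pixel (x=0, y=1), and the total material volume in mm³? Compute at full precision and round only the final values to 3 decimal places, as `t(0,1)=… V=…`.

t(0,1)=2.339 V=279.090

span = t_max - t_min = 4.47 - 0.67 = 3.800
L(0,1) = 143, L_eff = 143/255 = 0.560784
t(0,1) = 4.47 - 3.800·0.560784 = 2.339
Σt over all 3·12 pixels = 120281/1275 ≈ 94.3380392
V = pitch²·Σt = 1.72²·120281/1275 = 279.090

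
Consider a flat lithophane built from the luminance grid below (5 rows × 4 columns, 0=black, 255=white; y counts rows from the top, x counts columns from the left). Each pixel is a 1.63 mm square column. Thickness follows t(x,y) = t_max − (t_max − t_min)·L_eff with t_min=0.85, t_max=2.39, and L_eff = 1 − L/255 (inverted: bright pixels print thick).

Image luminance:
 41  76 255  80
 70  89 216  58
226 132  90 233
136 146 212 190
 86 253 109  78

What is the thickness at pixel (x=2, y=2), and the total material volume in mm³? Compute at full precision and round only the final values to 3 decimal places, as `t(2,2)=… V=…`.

t(2,2)=1.394 V=89.710

span = t_max - t_min = 2.39 - 0.85 = 1.540
L(2,2) = 90, L_eff = 1 - 90/255 = 0.647059 (inverted)
t(2,2) = 2.39 - 1.540·0.647059 = 1.394
Σt over all 5·4 pixels = 215251/6375 ≈ 33.7648627
V = pitch²·Σt = 1.63²·215251/6375 = 89.710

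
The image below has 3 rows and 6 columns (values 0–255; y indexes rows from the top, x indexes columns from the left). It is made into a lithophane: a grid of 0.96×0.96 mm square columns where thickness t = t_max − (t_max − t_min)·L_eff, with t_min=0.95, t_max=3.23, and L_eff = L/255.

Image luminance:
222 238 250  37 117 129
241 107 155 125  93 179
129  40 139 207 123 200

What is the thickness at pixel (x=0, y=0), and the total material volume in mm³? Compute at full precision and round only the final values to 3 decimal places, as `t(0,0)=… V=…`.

t(0,0)=1.245 V=31.078

span = t_max - t_min = 3.23 - 0.95 = 2.280
L(0,0) = 222, L_eff = 222/255 = 0.870588
t(0,0) = 3.23 - 2.280·0.870588 = 1.245
Σt over all 3·6 pixels = 143317/4250 ≈ 33.7216471
V = pitch²·Σt = 0.96²·143317/4250 = 31.078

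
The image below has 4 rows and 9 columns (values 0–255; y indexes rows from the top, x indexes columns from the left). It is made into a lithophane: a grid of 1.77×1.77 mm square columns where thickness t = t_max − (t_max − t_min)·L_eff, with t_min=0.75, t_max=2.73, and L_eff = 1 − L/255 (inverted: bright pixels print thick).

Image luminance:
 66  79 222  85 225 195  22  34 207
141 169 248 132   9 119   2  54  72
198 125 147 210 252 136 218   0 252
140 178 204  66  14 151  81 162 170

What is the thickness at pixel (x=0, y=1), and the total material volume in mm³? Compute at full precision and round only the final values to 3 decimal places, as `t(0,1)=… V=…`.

t(0,1)=1.845 V=200.988

span = t_max - t_min = 2.73 - 0.75 = 1.980
L(0,1) = 141, L_eff = 1 - 141/255 = 0.447059 (inverted)
t(0,1) = 2.73 - 1.980·0.447059 = 1.845
Σt over all 4·9 pixels = 54531/850 ≈ 64.1541176
V = pitch²·Σt = 1.77²·54531/850 = 200.988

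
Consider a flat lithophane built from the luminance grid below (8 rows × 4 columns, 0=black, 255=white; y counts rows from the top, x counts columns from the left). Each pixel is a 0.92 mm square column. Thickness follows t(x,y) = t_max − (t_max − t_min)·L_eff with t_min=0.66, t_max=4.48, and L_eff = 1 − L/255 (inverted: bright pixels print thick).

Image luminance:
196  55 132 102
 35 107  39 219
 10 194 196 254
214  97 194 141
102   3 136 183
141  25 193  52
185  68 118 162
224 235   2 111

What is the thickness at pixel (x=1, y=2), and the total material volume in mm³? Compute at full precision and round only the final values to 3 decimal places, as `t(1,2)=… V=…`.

span = t_max - t_min = 4.48 - 0.66 = 3.820
L(1,2) = 194, L_eff = 1 - 194/255 = 0.239216 (inverted)
t(1,2) = 4.48 - 3.820·0.239216 = 3.566
Σt over all 8·4 pixels = 70477/850 ≈ 82.9141176
V = pitch²·Σt = 0.92²·70477/850 = 70.179

t(1,2)=3.566 V=70.179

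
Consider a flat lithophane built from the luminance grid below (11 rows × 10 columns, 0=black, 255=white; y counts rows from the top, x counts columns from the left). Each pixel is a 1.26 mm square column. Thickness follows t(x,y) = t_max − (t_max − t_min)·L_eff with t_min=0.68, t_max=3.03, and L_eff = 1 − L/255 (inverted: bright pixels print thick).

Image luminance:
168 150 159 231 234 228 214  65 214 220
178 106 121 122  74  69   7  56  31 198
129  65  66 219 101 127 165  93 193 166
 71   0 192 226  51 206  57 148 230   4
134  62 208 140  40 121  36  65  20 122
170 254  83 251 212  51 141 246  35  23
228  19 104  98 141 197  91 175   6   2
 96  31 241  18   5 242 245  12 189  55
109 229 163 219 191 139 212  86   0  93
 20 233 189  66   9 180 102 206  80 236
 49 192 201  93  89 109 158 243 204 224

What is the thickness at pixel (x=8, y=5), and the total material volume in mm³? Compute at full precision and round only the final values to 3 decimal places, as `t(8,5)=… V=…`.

t(8,5)=1.003 V=327.783

span = t_max - t_min = 3.03 - 0.68 = 2.350
L(8,5) = 35, L_eff = 1 - 35/255 = 0.862745 (inverted)
t(8,5) = 3.03 - 2.350·0.862745 = 1.003
Σt over all 11·10 pixels = 1052969/5100 ≈ 206.4645098
V = pitch²·Σt = 1.26²·1052969/5100 = 327.783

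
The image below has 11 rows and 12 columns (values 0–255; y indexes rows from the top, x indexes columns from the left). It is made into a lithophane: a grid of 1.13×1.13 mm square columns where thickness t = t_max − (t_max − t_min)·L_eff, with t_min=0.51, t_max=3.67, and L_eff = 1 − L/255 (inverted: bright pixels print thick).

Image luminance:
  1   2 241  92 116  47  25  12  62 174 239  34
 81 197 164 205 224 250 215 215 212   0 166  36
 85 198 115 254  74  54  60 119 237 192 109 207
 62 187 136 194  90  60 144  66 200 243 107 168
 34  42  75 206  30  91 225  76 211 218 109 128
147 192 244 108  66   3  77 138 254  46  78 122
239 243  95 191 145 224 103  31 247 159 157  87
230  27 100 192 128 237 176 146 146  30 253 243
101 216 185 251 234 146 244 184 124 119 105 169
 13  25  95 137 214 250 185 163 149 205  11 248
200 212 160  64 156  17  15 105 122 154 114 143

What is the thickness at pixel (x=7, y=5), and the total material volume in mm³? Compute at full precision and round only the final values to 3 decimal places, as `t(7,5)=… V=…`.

span = t_max - t_min = 3.67 - 0.51 = 3.160
L(7,5) = 138, L_eff = 1 - 138/255 = 0.458824 (inverted)
t(7,5) = 3.67 - 3.160·0.458824 = 2.220
Σt over all 11·12 pixels = 375842/1275 ≈ 294.7780392
V = pitch²·Σt = 1.13²·375842/1275 = 376.402

t(7,5)=2.220 V=376.402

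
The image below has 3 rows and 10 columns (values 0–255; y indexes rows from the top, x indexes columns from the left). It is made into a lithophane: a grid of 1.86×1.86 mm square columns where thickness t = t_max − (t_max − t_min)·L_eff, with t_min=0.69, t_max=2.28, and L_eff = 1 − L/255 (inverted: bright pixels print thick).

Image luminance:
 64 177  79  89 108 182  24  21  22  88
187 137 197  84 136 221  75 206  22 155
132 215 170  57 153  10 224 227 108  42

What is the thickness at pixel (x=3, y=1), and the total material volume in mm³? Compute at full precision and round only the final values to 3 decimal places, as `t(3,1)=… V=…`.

span = t_max - t_min = 2.28 - 0.69 = 1.590
L(3,1) = 84, L_eff = 1 - 84/255 = 0.670588 (inverted)
t(3,1) = 2.28 - 1.590·0.670588 = 1.214
Σt over all 3·10 pixels = 183693/4250 ≈ 43.2218824
V = pitch²·Σt = 1.86²·183693/4250 = 149.530

t(3,1)=1.214 V=149.530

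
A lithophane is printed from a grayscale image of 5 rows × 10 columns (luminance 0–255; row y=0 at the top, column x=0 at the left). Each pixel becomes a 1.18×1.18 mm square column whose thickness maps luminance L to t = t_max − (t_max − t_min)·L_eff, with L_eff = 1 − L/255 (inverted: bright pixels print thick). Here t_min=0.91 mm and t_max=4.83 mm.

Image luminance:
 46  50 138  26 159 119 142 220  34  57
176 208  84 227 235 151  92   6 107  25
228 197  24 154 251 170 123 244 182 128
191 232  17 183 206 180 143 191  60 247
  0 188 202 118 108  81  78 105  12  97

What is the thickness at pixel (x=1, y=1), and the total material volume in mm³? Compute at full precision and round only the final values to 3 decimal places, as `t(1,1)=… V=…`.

span = t_max - t_min = 4.83 - 0.91 = 3.920
L(1,1) = 208, L_eff = 1 - 208/255 = 0.184314 (inverted)
t(1,1) = 4.83 - 3.920·0.184314 = 4.107
Σt over all 5·10 pixels = 627319/4250 ≈ 147.6044706
V = pitch²·Σt = 1.18²·627319/4250 = 205.524

t(1,1)=4.107 V=205.524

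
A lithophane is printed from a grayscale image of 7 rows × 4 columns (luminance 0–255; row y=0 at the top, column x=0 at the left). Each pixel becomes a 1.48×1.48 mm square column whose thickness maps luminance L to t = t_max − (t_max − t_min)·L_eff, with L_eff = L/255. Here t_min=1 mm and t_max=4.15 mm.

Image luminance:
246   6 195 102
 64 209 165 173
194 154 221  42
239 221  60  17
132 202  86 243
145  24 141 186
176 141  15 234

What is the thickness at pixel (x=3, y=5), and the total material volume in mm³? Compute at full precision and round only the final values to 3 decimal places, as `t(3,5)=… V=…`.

t(3,5)=1.852 V=145.400

span = t_max - t_min = 4.15 - 1 = 3.150
L(3,5) = 186, L_eff = 186/255 = 0.729412
t(3,5) = 4.15 - 3.150·0.729412 = 1.852
Σt over all 7·4 pixels = 112847/1700 ≈ 66.3805882
V = pitch²·Σt = 1.48²·112847/1700 = 145.400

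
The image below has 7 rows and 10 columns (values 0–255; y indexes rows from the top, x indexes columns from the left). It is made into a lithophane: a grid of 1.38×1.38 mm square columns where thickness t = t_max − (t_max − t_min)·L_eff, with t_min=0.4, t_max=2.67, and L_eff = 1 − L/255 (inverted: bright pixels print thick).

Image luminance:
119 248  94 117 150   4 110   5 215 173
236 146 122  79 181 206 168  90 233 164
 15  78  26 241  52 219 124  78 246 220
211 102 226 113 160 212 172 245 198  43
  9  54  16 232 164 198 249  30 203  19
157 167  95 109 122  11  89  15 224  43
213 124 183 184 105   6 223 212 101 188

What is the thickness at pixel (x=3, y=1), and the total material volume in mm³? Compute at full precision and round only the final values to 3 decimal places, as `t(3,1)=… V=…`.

t(3,1)=1.103 V=215.834

span = t_max - t_min = 2.67 - 0.4 = 2.270
L(3,1) = 79, L_eff = 1 - 79/255 = 0.690196 (inverted)
t(3,1) = 2.67 - 2.270·0.690196 = 1.103
Σt over all 7·10 pixels = 1445011/12750 ≈ 113.3341961
V = pitch²·Σt = 1.38²·1445011/12750 = 215.834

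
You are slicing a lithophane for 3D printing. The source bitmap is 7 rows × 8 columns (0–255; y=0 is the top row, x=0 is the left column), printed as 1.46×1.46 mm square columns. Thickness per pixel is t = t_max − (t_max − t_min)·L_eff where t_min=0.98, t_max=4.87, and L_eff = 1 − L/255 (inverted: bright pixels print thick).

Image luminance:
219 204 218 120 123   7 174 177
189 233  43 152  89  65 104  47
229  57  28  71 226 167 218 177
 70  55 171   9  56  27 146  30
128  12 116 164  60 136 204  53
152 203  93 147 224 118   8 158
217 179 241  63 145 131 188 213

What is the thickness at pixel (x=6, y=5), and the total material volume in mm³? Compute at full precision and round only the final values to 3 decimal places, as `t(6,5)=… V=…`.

t(6,5)=1.102 V=352.863

span = t_max - t_min = 4.87 - 0.98 = 3.890
L(6,5) = 8, L_eff = 1 - 8/255 = 0.968627 (inverted)
t(6,5) = 4.87 - 3.890·0.968627 = 1.102
Σt over all 7·8 pixels = 703541/4250 ≈ 165.5390588
V = pitch²·Σt = 1.46²·703541/4250 = 352.863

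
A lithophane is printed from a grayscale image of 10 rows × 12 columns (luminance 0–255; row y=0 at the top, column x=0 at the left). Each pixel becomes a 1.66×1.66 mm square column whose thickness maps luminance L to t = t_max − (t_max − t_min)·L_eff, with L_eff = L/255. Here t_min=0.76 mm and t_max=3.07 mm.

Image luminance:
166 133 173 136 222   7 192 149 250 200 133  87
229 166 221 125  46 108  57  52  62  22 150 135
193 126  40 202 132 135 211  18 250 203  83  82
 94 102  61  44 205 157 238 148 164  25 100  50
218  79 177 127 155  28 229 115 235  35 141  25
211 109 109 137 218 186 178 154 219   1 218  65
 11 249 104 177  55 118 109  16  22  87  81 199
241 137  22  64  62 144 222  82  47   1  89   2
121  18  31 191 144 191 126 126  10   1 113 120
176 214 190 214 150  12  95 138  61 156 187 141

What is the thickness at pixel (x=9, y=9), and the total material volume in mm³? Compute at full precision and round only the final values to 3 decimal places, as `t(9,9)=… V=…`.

t(9,9)=1.657 V=642.723

span = t_max - t_min = 3.07 - 0.76 = 2.310
L(9,9) = 156, L_eff = 156/255 = 0.611765
t(9,9) = 3.07 - 2.310·0.611765 = 1.657
Σt over all 10·12 pixels = 99128/425 ≈ 233.2423529
V = pitch²·Σt = 1.66²·99128/425 = 642.723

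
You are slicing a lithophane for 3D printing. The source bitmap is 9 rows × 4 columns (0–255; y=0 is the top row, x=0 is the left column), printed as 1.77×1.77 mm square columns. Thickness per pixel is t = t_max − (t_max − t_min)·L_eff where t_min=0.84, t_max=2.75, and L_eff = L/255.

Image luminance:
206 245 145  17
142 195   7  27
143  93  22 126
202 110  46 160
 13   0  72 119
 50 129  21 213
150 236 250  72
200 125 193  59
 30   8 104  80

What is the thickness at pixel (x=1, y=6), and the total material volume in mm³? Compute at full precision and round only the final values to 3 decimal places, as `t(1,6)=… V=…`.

span = t_max - t_min = 2.75 - 0.84 = 1.910
L(1,6) = 236, L_eff = 236/255 = 0.925490
t(1,6) = 2.75 - 1.910·0.925490 = 0.982
Σt over all 9·4 pixels = 175859/2550 ≈ 68.9643137
V = pitch²·Σt = 1.77²·175859/2550 = 216.058

t(1,6)=0.982 V=216.058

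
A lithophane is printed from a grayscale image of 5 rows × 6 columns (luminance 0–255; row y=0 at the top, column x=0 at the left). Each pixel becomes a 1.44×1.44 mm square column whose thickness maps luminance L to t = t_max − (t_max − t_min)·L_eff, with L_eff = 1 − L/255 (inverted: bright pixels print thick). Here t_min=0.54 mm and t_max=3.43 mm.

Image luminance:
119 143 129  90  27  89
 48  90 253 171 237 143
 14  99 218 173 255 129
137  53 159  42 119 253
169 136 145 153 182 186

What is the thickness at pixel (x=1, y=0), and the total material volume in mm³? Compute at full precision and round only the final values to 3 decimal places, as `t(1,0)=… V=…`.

t(1,0)=2.161 V=131.379

span = t_max - t_min = 3.43 - 0.54 = 2.890
L(1,0) = 143, L_eff = 1 - 143/255 = 0.439216 (inverted)
t(1,0) = 3.43 - 2.890·0.439216 = 2.161
Σt over all 5·6 pixels = 63.358
V = pitch²·Σt = 1.44²·63.358 = 131.379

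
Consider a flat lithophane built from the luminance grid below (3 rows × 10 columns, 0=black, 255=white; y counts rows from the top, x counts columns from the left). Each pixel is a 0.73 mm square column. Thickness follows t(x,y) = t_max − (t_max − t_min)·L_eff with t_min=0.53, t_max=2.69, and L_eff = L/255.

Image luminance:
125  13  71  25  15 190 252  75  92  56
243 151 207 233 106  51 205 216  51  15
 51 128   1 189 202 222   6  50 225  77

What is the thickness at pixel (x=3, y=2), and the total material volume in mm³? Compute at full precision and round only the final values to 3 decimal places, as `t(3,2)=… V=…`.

span = t_max - t_min = 2.69 - 0.53 = 2.160
L(3,2) = 189, L_eff = 189/255 = 0.741176
t(3,2) = 2.69 - 2.160·0.741176 = 1.089
Σt over all 3·10 pixels = 215427/4250 ≈ 50.6887059
V = pitch²·Σt = 0.73²·215427/4250 = 27.012

t(3,2)=1.089 V=27.012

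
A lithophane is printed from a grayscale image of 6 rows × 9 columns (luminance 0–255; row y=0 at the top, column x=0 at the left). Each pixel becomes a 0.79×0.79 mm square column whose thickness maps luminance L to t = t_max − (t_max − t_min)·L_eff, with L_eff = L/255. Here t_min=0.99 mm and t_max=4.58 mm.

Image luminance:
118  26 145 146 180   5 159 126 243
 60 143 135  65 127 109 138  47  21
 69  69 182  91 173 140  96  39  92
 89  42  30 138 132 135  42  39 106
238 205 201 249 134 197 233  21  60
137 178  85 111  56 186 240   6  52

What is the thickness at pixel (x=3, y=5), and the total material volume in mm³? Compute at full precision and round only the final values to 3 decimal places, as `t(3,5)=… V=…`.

span = t_max - t_min = 4.58 - 0.99 = 3.590
L(3,5) = 111, L_eff = 111/255 = 0.435294
t(3,5) = 4.58 - 3.590·0.435294 = 3.017
Σt over all 6·9 pixels = 2024993/12750 ≈ 158.8229804
V = pitch²·Σt = 0.79²·2024993/12750 = 99.121

t(3,5)=3.017 V=99.121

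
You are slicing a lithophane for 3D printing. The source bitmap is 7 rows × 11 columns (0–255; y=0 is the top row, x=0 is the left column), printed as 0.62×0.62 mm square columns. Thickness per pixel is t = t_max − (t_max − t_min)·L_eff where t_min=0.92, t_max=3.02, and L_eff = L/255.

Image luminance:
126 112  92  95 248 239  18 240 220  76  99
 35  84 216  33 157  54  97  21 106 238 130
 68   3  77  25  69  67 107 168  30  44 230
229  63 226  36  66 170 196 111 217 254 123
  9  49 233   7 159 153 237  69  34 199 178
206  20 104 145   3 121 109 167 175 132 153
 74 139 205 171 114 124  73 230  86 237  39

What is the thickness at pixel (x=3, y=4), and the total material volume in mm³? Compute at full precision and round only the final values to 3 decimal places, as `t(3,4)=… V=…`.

t(3,4)=2.962 V=59.413

span = t_max - t_min = 3.02 - 0.92 = 2.100
L(3,4) = 7, L_eff = 7/255 = 0.027451
t(3,4) = 3.02 - 2.100·0.027451 = 2.962
Σt over all 7·11 pixels = 154.56
V = pitch²·Σt = 0.62²·154.56 = 59.413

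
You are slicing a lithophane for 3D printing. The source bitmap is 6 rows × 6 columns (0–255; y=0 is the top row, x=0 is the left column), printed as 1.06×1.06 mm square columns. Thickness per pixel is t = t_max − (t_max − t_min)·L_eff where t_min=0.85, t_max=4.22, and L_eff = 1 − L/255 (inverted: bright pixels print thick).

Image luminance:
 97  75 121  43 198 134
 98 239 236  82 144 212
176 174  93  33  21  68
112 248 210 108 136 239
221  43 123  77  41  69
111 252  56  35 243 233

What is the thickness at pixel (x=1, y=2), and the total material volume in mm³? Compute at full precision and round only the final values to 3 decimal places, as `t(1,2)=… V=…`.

t(1,2)=3.150 V=105.673

span = t_max - t_min = 4.22 - 0.85 = 3.370
L(1,2) = 174, L_eff = 1 - 174/255 = 0.317647 (inverted)
t(1,2) = 4.22 - 3.370·0.317647 = 3.150
Σt over all 6·6 pixels = 2398237/25500 ≈ 94.0485098
V = pitch²·Σt = 1.06²·2398237/25500 = 105.673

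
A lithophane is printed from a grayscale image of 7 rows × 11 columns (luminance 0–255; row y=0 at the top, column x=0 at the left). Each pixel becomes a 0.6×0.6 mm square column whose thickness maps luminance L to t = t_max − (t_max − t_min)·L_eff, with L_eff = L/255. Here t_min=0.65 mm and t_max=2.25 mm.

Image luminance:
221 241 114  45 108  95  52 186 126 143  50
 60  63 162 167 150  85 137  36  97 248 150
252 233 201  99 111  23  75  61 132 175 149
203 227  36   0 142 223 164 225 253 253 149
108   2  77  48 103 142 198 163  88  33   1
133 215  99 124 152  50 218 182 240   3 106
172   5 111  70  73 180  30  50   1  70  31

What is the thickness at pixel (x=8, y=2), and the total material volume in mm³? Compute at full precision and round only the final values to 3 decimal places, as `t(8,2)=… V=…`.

t(8,2)=1.422 V=41.137

span = t_max - t_min = 2.25 - 0.65 = 1.600
L(8,2) = 132, L_eff = 132/255 = 0.517647
t(8,2) = 2.25 - 1.600·0.517647 = 1.422
Σt over all 7·11 pixels = 23311/204 ≈ 114.2696078
V = pitch²·Σt = 0.6²·23311/204 = 41.137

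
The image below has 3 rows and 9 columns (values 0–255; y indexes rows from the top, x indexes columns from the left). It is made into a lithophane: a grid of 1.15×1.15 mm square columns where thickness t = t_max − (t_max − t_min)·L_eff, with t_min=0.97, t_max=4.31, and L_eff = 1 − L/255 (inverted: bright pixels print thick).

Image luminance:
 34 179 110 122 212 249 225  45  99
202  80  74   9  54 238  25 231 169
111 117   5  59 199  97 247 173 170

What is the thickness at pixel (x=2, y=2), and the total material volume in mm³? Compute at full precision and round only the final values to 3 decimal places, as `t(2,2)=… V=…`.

t(2,2)=1.035 V=95.870

span = t_max - t_min = 4.31 - 0.97 = 3.340
L(2,2) = 5, L_eff = 1 - 5/255 = 0.980392 (inverted)
t(2,2) = 4.31 - 3.340·0.980392 = 1.035
Σt over all 3·9 pixels = 369707/5100 ≈ 72.4915686
V = pitch²·Σt = 1.15²·369707/5100 = 95.870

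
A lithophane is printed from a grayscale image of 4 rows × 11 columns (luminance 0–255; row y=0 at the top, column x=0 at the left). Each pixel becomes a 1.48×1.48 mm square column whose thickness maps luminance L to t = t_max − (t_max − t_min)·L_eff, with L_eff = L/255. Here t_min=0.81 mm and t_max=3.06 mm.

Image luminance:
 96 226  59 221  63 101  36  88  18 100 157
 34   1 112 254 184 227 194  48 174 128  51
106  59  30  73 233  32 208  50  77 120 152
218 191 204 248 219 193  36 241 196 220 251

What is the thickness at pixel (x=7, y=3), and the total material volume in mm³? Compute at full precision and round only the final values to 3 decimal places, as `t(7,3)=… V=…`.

span = t_max - t_min = 3.06 - 0.81 = 2.250
L(7,3) = 241, L_eff = 241/255 = 0.945098
t(7,3) = 3.06 - 2.250·0.945098 = 0.934
Σt over all 4·11 pixels = 139953/1700 ≈ 82.3252941
V = pitch²·Σt = 1.48²·139953/1700 = 180.325

t(7,3)=0.934 V=180.325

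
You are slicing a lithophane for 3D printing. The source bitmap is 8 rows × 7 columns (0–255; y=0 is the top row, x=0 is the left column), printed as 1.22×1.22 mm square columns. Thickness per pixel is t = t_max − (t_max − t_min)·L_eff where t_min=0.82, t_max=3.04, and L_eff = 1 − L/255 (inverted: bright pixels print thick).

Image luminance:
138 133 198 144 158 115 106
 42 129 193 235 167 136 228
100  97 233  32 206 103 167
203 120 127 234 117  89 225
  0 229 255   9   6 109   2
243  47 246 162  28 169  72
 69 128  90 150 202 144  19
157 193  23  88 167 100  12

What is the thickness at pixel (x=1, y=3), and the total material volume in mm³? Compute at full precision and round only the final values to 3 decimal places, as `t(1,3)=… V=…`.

span = t_max - t_min = 3.04 - 0.82 = 2.220
L(1,3) = 120, L_eff = 1 - 120/255 = 0.529412 (inverted)
t(1,3) = 3.04 - 2.220·0.529412 = 1.865
Σt over all 8·7 pixels = 232519/2125 ≈ 109.4207059
V = pitch²·Σt = 1.22²·232519/2125 = 162.862

t(1,3)=1.865 V=162.862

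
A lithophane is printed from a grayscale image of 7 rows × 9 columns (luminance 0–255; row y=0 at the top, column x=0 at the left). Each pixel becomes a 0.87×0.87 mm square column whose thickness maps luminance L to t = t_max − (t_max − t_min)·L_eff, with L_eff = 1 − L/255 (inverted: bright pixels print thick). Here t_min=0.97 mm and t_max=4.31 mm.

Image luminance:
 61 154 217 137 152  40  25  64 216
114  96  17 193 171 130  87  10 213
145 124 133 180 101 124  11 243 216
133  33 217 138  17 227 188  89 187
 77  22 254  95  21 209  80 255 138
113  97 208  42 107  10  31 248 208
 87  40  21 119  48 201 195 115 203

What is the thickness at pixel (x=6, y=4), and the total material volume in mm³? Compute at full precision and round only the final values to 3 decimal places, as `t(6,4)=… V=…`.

span = t_max - t_min = 4.31 - 0.97 = 3.340
L(6,4) = 80, L_eff = 1 - 80/255 = 0.686275 (inverted)
t(6,4) = 4.31 - 3.340·0.686275 = 2.018
Σt over all 7·9 pixels = 4179203/25500 ≈ 163.8903137
V = pitch²·Σt = 0.87²·4179203/25500 = 124.049

t(6,4)=2.018 V=124.049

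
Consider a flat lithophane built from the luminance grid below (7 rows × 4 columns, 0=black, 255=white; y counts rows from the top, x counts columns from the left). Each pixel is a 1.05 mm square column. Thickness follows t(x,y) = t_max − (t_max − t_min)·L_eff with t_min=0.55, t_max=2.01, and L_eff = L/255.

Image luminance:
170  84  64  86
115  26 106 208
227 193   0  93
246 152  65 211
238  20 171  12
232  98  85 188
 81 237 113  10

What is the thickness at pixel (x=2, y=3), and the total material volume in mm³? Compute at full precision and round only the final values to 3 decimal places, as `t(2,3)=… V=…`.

span = t_max - t_min = 2.01 - 0.55 = 1.460
L(2,3) = 65, L_eff = 65/255 = 0.254902
t(2,3) = 2.01 - 1.460·0.254902 = 1.638
Σt over all 7·4 pixels = 153269/4250 ≈ 36.0632941
V = pitch²·Σt = 1.05²·153269/4250 = 39.760

t(2,3)=1.638 V=39.760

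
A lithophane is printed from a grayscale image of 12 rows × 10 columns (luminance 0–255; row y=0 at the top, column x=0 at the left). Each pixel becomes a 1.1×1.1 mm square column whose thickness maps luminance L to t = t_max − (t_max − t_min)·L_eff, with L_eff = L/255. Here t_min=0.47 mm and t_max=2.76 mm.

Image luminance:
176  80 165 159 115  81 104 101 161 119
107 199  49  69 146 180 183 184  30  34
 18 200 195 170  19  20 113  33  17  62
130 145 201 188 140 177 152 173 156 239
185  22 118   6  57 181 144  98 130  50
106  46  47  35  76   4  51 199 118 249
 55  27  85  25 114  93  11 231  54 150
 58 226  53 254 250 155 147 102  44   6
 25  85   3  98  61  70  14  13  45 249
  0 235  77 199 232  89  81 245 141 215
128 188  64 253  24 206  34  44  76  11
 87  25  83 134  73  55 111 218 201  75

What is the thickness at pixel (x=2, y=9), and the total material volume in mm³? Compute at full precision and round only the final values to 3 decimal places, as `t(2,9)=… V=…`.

t(2,9)=2.069 V=256.024

span = t_max - t_min = 2.76 - 0.47 = 2.290
L(2,9) = 77, L_eff = 77/255 = 0.301961
t(2,9) = 2.76 - 2.290·0.301961 = 2.069
Σt over all 12·10 pixels = 5395549/25500 ≈ 211.5901569
V = pitch²·Σt = 1.1²·5395549/25500 = 256.024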